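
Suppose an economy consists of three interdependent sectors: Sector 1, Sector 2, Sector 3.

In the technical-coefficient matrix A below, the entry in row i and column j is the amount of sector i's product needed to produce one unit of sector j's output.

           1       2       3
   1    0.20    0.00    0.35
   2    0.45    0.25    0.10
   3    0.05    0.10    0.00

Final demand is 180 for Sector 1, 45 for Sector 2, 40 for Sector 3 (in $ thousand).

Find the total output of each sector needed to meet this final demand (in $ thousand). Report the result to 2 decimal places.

I − A =
  [   0.80     0.00    -0.35]
  [  -0.45     0.75    -0.10]
  [  -0.05    -0.10     1.00]
Cofactors of I−A, C_ij = (−1)^(i+j)·(minor ij) (rows/columns in the sector order above):
  C_11 = (0.75)(1.00) − (-0.10)(-0.10) = 0.7400
  C_12 = −[(-0.45)(1.00) − (-0.10)(-0.05)] = 0.4550
  C_13 = (-0.45)(-0.10) − (0.75)(-0.05) = 0.0825
  C_21 = −[(0.00)(1.00) − (-0.35)(-0.10)] = 0.0350
  C_22 = (0.80)(1.00) − (-0.35)(-0.05) = 0.7825
  C_23 = −[(0.80)(-0.10) − (0.00)(-0.05)] = 0.0800
  C_31 = (0.00)(-0.10) − (-0.35)(0.75) = 0.2625
  C_32 = −[(0.80)(-0.10) − (-0.35)(-0.45)] = 0.2375
  C_33 = (0.80)(0.75) − (0.00)(-0.45) = 0.6000
det(I−A) = Σ_j (I−A)_1j·C_1j = (0.80)(0.7400) + (0.00)(0.4550) + (-0.35)(0.0825) = 0.563125
adj(I−A) = Cᵀ =
  [ 0.7400   0.0350   0.2625]
  [ 0.4550   0.7825   0.2375]
  [ 0.0825   0.0800   0.6000]
(I − A)⁻¹ = adj(I−A) / det(I−A) ≈
  [   1.3141     0.0622     0.4661]
  [   0.8080     1.3896     0.4218]
  [   0.1465     0.1421     1.0655]
x = (I − A)⁻¹ d = adj(I−A)·d / det(I−A), with det(I−A) = 0.563125:
  x_1 = (0.7400·180 + 0.0350·45 + 0.2625·40) / 0.563125 = 145.275 / 0.563125 ≈ 257.98
  x_2 = (0.4550·180 + 0.7825·45 + 0.2375·40) / 0.563125 = 126.6125 / 0.563125 ≈ 224.84
  x_3 = (0.0825·180 + 0.0800·45 + 0.6000·40) / 0.563125 = 42.45 / 0.563125 ≈ 75.38

x_1 = 257.98, x_2 = 224.84, x_3 = 75.38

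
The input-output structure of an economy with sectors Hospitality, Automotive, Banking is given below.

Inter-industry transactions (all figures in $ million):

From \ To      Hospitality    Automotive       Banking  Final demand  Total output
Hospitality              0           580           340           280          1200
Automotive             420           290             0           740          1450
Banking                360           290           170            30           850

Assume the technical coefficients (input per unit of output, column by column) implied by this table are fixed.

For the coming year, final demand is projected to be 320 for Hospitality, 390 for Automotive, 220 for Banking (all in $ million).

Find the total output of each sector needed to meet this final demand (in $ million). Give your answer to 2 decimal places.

x_1 = 1067.33, x_2 = 954.46, x_3 = 913.86

Technical coefficients a_ij = z_ij / X_j:
  a_11 = 0/1200 = 0.00, a_21 = 420/1200 = 0.35, a_31 = 360/1200 = 0.30
  a_12 = 580/1450 = 0.40, a_22 = 290/1450 = 0.20, a_32 = 290/1450 = 0.20
  a_13 = 340/850 = 0.40, a_23 = 0/850 = 0.00, a_33 = 170/850 = 0.20
I − A =
  [   1.00    -0.40    -0.40]
  [  -0.35     0.80     0.00]
  [  -0.30    -0.20     0.80]
Cofactors of I−A, C_ij = (−1)^(i+j)·(minor ij) (rows/columns in the sector order above):
  C_11 = (0.80)(0.80) − (0.00)(-0.20) = 0.6400
  C_12 = −[(-0.35)(0.80) − (0.00)(-0.30)] = 0.2800
  C_13 = (-0.35)(-0.20) − (0.80)(-0.30) = 0.3100
  C_21 = −[(-0.40)(0.80) − (-0.40)(-0.20)] = 0.4000
  C_22 = (1.00)(0.80) − (-0.40)(-0.30) = 0.6800
  C_23 = −[(1.00)(-0.20) − (-0.40)(-0.30)] = 0.3200
  C_31 = (-0.40)(0.00) − (-0.40)(0.80) = 0.3200
  C_32 = −[(1.00)(0.00) − (-0.40)(-0.35)] = 0.1400
  C_33 = (1.00)(0.80) − (-0.40)(-0.35) = 0.6600
det(I−A) = Σ_j (I−A)_1j·C_1j = (1.00)(0.6400) + (-0.40)(0.2800) + (-0.40)(0.3100) = 0.4040
adj(I−A) = Cᵀ =
  [ 0.6400   0.4000   0.3200]
  [ 0.2800   0.6800   0.1400]
  [ 0.3100   0.3200   0.6600]
(I − A)⁻¹ = adj(I−A) / det(I−A) ≈
  [   1.5842     0.9901     0.7921]
  [   0.6931     1.6832     0.3465]
  [   0.7673     0.7921     1.6337]
x = (I − A)⁻¹ d = adj(I−A)·d / det(I−A), with det(I−A) = 0.4040:
  x_1 = (0.6400·320 + 0.4000·390 + 0.3200·220) / 0.4040 = 431.20 / 0.4040 ≈ 1067.33
  x_2 = (0.2800·320 + 0.6800·390 + 0.1400·220) / 0.4040 = 385.60 / 0.4040 ≈ 954.46
  x_3 = (0.3100·320 + 0.3200·390 + 0.6600·220) / 0.4040 = 369.20 / 0.4040 ≈ 913.86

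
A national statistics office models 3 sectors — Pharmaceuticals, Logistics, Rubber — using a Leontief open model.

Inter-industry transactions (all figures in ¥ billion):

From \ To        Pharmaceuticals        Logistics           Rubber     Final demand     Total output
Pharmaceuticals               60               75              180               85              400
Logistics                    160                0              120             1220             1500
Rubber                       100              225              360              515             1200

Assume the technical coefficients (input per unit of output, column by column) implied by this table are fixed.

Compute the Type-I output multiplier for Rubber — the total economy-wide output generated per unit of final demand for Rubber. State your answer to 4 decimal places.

Technical coefficients a_ij = z_ij / X_j:
  a_11 = 60/400 = 0.15, a_21 = 160/400 = 0.40, a_31 = 100/400 = 0.25
  a_12 = 75/1500 = 0.05, a_22 = 0/1500 = 0.00, a_32 = 225/1500 = 0.15
  a_13 = 180/1200 = 0.15, a_23 = 120/1200 = 0.10, a_33 = 360/1200 = 0.30
I − A =
  [   0.85    -0.05    -0.15]
  [  -0.40     1.00    -0.10]
  [  -0.25    -0.15     0.70]
Cofactors of I−A, C_ij = (−1)^(i+j)·(minor ij) (rows/columns in the sector order above):
  C_11 = (1.00)(0.70) − (-0.10)(-0.15) = 0.6850
  C_12 = −[(-0.40)(0.70) − (-0.10)(-0.25)] = 0.3050
  C_13 = (-0.40)(-0.15) − (1.00)(-0.25) = 0.3100
  C_21 = −[(-0.05)(0.70) − (-0.15)(-0.15)] = 0.0575
  C_22 = (0.85)(0.70) − (-0.15)(-0.25) = 0.5575
  C_23 = −[(0.85)(-0.15) − (-0.05)(-0.25)] = 0.1400
  C_31 = (-0.05)(-0.10) − (-0.15)(1.00) = 0.1550
  C_32 = −[(0.85)(-0.10) − (-0.15)(-0.40)] = 0.1450
  C_33 = (0.85)(1.00) − (-0.05)(-0.40) = 0.8300
det(I−A) = Σ_j (I−A)_1j·C_1j = (0.85)(0.6850) + (-0.05)(0.3050) + (-0.15)(0.3100) = 0.5205
adj(I−A) = Cᵀ =
  [ 0.6850   0.0575   0.1550]
  [ 0.3050   0.5575   0.1450]
  [ 0.3100   0.1400   0.8300]
(I − A)⁻¹ = adj(I−A) / det(I−A) ≈
  [   1.31604     0.11047     0.29779]
  [   0.58598     1.07109     0.27858]
  [   0.59558     0.26897     1.59462]
The output multiplier for sector j is the column-j sum of the Leontief inverse (I − A)⁻¹ = adj(I−A) / det(I−A).
Column 3 of adj(I−A): (0.1550, 0.1450, 0.8300); det(I−A) = 0.5205.
m_3 = (0.1550 + 0.1450 + 0.8300) / 0.5205 = 1.13 / 0.5205 ≈ 2.1710.

m_3 = 2.1710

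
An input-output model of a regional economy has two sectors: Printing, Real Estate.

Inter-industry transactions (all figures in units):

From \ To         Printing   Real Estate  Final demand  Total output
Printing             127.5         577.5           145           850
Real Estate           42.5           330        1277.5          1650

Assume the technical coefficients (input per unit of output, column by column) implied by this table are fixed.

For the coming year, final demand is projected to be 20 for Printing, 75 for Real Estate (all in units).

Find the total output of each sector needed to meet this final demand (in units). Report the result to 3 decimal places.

Technical coefficients a_ij = z_ij / X_j:
  a_11 = 127.5/850 = 0.15, a_21 = 42.5/850 = 0.05
  a_12 = 577.5/1650 = 0.35, a_22 = 330/1650 = 0.20
I − A =
  [   0.85    -0.35]
  [  -0.05     0.80]
det(I−A) = (0.85)(0.80) − (-0.35)(-0.05) = 0.6625
adj(I−A) = [[0.80, 0.35], [0.05, 0.85]]
(I − A)⁻¹ = adj(I−A) / det(I−A) ≈
  [   1.2075     0.5283]
  [   0.0755     1.2830]
x = (I − A)⁻¹ d = adj(I−A)·d / det(I−A), with det(I−A) = 0.6625:
  x_1 = (0.80·20 + 0.35·75) / 0.6625 = 42.25 / 0.6625 ≈ 63.774
  x_2 = (0.05·20 + 0.85·75) / 0.6625 = 64.75 / 0.6625 ≈ 97.736

x_1 = 63.774, x_2 = 97.736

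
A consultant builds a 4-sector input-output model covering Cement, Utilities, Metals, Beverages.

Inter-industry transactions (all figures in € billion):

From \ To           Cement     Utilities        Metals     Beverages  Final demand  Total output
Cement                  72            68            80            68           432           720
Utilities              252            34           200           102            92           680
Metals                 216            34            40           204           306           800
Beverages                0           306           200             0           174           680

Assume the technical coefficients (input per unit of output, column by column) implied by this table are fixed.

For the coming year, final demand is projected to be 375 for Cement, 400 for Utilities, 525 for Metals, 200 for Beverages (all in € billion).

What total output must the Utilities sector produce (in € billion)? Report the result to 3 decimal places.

x_U = 1192.168

Technical coefficients a_ij = z_ij / X_j:
  a_CC = 72/720 = 0.10, a_UC = 252/720 = 0.35, a_MC = 216/720 = 0.30, a_BC = 0/720 = 0.00
  a_CU = 68/680 = 0.10, a_UU = 34/680 = 0.05, a_MU = 34/680 = 0.05, a_BU = 306/680 = 0.45
  a_CM = 80/800 = 0.10, a_UM = 200/800 = 0.25, a_MM = 40/800 = 0.05, a_BM = 200/800 = 0.25
  a_CB = 68/680 = 0.10, a_UB = 102/680 = 0.15, a_MB = 204/680 = 0.30, a_BB = 0/680 = 0.00
I − A =
  [   0.90    -0.10    -0.10    -0.10]
  [  -0.35     0.95    -0.25    -0.15]
  [  -0.30    -0.05     0.95    -0.30]
  [   0.00    -0.45    -0.25     1.00]
Compute the cofactors C_ij = (−1)^(i+j)·(3×3 minor ij) of I−A; the adjugate is their transpose:
adj(I−A) = Cᵀ =
  [ 0.7190   0.1500   0.1520   0.1400]
  [ 0.3925   0.7500   0.3025   0.2425]
  [ 0.3295   0.2100   0.7435   0.2875]
  [ 0.2590   0.3900   0.3220   0.7300]
det(I−A) = Σ_j (I−A)_1j·C_1j = (0.90)(0.7190) + (-0.10)(0.3925) + (-0.10)(0.3295) + (-0.10)(0.2590) = 0.5490
(I − A)⁻¹ = adj(I−A) / det(I−A) ≈
  [   1.3097     0.2732     0.2769     0.2550]
  [   0.7149     1.3661     0.5510     0.4417]
  [   0.6002     0.3825     1.3543     0.5237]
  [   0.4718     0.7104     0.5865     1.3297]
x = (I − A)⁻¹ d = adj(I−A)·d / det(I−A), with det(I−A) = 0.5490:
  x_C = (0.7190·375 + 0.1500·400 + 0.1520·525 + 0.1400·200) / 0.5490 = 437.425 / 0.5490 ≈ 796.767
  x_U = (0.3925·375 + 0.7500·400 + 0.3025·525 + 0.2425·200) / 0.5490 = 654.50 / 0.5490 ≈ 1192.168
  x_M = (0.3295·375 + 0.2100·400 + 0.7435·525 + 0.2875·200) / 0.5490 = 655.40 / 0.5490 ≈ 1193.807
  x_B = (0.2590·375 + 0.3900·400 + 0.3220·525 + 0.7300·200) / 0.5490 = 568.175 / 0.5490 ≈ 1034.927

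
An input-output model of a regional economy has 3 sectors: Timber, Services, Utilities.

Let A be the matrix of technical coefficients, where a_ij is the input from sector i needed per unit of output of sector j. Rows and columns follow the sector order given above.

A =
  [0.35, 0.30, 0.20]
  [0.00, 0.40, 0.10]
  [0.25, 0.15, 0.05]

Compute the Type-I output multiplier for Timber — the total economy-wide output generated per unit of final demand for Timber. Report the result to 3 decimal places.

m_T = 2.258

I − A =
  [   0.65    -0.30    -0.20]
  [   0.00     0.60    -0.10]
  [  -0.25    -0.15     0.95]
Cofactors of I−A, C_ij = (−1)^(i+j)·(minor ij) (rows/columns in the sector order above):
  C_11 = (0.60)(0.95) − (-0.10)(-0.15) = 0.5550
  C_12 = −[(0.00)(0.95) − (-0.10)(-0.25)] = 0.0250
  C_13 = (0.00)(-0.15) − (0.60)(-0.25) = 0.1500
  C_21 = −[(-0.30)(0.95) − (-0.20)(-0.15)] = 0.3150
  C_22 = (0.65)(0.95) − (-0.20)(-0.25) = 0.5675
  C_23 = −[(0.65)(-0.15) − (-0.30)(-0.25)] = 0.1725
  C_31 = (-0.30)(-0.10) − (-0.20)(0.60) = 0.1500
  C_32 = −[(0.65)(-0.10) − (-0.20)(0.00)] = 0.0650
  C_33 = (0.65)(0.60) − (-0.30)(0.00) = 0.3900
det(I−A) = Σ_j (I−A)_1j·C_1j = (0.65)(0.5550) + (-0.30)(0.0250) + (-0.20)(0.1500) = 0.32325
adj(I−A) = Cᵀ =
  [ 0.5550   0.3150   0.1500]
  [ 0.0250   0.5675   0.0650]
  [ 0.1500   0.1725   0.3900]
(I − A)⁻¹ = adj(I−A) / det(I−A) ≈
  [   1.7169     0.9745     0.4640]
  [   0.0773     1.7556     0.2011]
  [   0.4640     0.5336     1.2065]
The output multiplier for sector j is the column-j sum of the Leontief inverse (I − A)⁻¹ = adj(I−A) / det(I−A).
Column T of adj(I−A): (0.5550, 0.0250, 0.1500); det(I−A) = 0.32325.
m_T = (0.5550 + 0.0250 + 0.1500) / 0.32325 = 0.73 / 0.32325 ≈ 2.258.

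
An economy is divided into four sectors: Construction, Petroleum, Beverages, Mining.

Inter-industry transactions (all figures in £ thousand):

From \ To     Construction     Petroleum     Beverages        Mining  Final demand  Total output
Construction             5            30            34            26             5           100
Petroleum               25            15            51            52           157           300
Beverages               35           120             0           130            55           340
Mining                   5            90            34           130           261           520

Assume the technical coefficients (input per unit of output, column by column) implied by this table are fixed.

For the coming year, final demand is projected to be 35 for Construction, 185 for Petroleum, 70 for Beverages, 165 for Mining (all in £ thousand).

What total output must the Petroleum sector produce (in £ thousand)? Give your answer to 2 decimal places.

x_P = 326.14

Technical coefficients a_ij = z_ij / X_j:
  a_CC = 5/100 = 0.05, a_PC = 25/100 = 0.25, a_BC = 35/100 = 0.35, a_MC = 5/100 = 0.05
  a_CP = 30/300 = 0.10, a_PP = 15/300 = 0.05, a_BP = 120/300 = 0.40, a_MP = 90/300 = 0.30
  a_CB = 34/340 = 0.10, a_PB = 51/340 = 0.15, a_BB = 0/340 = 0.00, a_MB = 34/340 = 0.10
  a_CM = 26/520 = 0.05, a_PM = 52/520 = 0.10, a_BM = 130/520 = 0.25, a_MM = 130/520 = 0.25
I − A =
  [   0.95    -0.10    -0.10    -0.05]
  [  -0.25     0.95    -0.15    -0.10]
  [  -0.35    -0.40     1.00    -0.25]
  [  -0.05    -0.30    -0.10     0.75]
Compute the cofactors C_ij = (−1)^(i+j)·(3×3 minor ij) of I−A; the adjugate is their transpose:
adj(I−A) = Cᵀ =
  [ 0.5985   0.1270   0.0875   0.0860]
  [ 0.2310   0.6570   0.1365   0.1485]
  [ 0.3465   0.3880   0.6230   0.2825]
  [ 0.1785   0.3230   0.1435   0.7720]
det(I−A) = Σ_j (I−A)_1j·C_1j = (0.95)(0.5985) + (-0.10)(0.2310) + (-0.10)(0.3465) + (-0.05)(0.1785) = 0.5019
(I − A)⁻¹ = adj(I−A) / det(I−A) ≈
  [   1.1925     0.2530     0.1743     0.1713]
  [   0.4603     1.3090     0.2720     0.2959]
  [   0.6904     0.7731     1.2413     0.5629]
  [   0.3556     0.6436     0.2859     1.5382]
x = (I − A)⁻¹ d = adj(I−A)·d / det(I−A), with det(I−A) = 0.5019:
  x_C = (0.5985·35 + 0.1270·185 + 0.0875·70 + 0.0860·165) / 0.5019 = 64.7575 / 0.5019 ≈ 129.02
  x_P = (0.2310·35 + 0.6570·185 + 0.1365·70 + 0.1485·165) / 0.5019 = 163.6875 / 0.5019 ≈ 326.14
  x_B = (0.3465·35 + 0.3880·185 + 0.6230·70 + 0.2825·165) / 0.5019 = 174.13 / 0.5019 ≈ 346.94
  x_M = (0.1785·35 + 0.3230·185 + 0.1435·70 + 0.7720·165) / 0.5019 = 203.4275 / 0.5019 ≈ 405.31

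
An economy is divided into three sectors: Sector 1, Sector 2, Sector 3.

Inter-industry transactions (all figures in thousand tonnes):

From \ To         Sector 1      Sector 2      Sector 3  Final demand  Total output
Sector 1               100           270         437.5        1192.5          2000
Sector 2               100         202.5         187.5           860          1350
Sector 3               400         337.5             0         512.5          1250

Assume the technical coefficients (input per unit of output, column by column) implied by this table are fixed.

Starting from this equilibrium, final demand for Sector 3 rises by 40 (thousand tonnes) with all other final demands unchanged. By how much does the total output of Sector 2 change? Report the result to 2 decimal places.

Δx_2 = 9.25

Technical coefficients a_ij = z_ij / X_j:
  a_11 = 100/2000 = 0.05, a_21 = 100/2000 = 0.05, a_31 = 400/2000 = 0.20
  a_12 = 270/1350 = 0.20, a_22 = 202.5/1350 = 0.15, a_32 = 337.5/1350 = 0.25
  a_13 = 437.5/1250 = 0.35, a_23 = 187.5/1250 = 0.15, a_33 = 0/1250 = 0.00
I − A =
  [   0.95    -0.20    -0.35]
  [  -0.05     0.85    -0.15]
  [  -0.20    -0.25     1.00]
Cofactors of I−A, C_ij = (−1)^(i+j)·(minor ij) (rows/columns in the sector order above):
  C_11 = (0.85)(1.00) − (-0.15)(-0.25) = 0.8125
  C_12 = −[(-0.05)(1.00) − (-0.15)(-0.20)] = 0.0800
  C_13 = (-0.05)(-0.25) − (0.85)(-0.20) = 0.1825
  C_21 = −[(-0.20)(1.00) − (-0.35)(-0.25)] = 0.2875
  C_22 = (0.95)(1.00) − (-0.35)(-0.20) = 0.8800
  C_23 = −[(0.95)(-0.25) − (-0.20)(-0.20)] = 0.2775
  C_31 = (-0.20)(-0.15) − (-0.35)(0.85) = 0.3275
  C_32 = −[(0.95)(-0.15) − (-0.35)(-0.05)] = 0.1600
  C_33 = (0.95)(0.85) − (-0.20)(-0.05) = 0.7975
det(I−A) = Σ_j (I−A)_1j·C_1j = (0.95)(0.8125) + (-0.20)(0.0800) + (-0.35)(0.1825) = 0.6920
adj(I−A) = Cᵀ =
  [ 0.8125   0.2875   0.3275]
  [ 0.0800   0.8800   0.1600]
  [ 0.1825   0.2775   0.7975]
(I − A)⁻¹ = adj(I−A) / det(I−A) ≈
  [   1.1741     0.4155     0.4733]
  [   0.1156     1.2717     0.2312]
  [   0.2637     0.4010     1.1525]
Δx = (I − A)⁻¹ Δd with Δd having +40 in the Sector 3 component and 0 elsewhere.
So Δx_2 = L_23 · (+40), where L_23 = adj(I−A)_23 / det(I−A) = 0.1600 / 0.6920.
Δx_2 = 0.1600 × (+40) / 0.6920 = 6.40 / 0.6920 ≈ 9.25.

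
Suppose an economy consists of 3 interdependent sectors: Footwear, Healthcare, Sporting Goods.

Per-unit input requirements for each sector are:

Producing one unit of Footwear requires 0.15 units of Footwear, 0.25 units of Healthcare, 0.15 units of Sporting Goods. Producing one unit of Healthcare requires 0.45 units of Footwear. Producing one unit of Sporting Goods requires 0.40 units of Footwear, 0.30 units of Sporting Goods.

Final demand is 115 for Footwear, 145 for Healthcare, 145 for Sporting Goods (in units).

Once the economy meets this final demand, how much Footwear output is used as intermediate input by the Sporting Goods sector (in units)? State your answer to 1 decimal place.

z_13 = 117.5

I − A =
  [   0.85    -0.45    -0.40]
  [  -0.25     1.00     0.00]
  [  -0.15     0.00     0.70]
Cofactors of I−A, C_ij = (−1)^(i+j)·(minor ij) (rows/columns in the sector order above):
  C_11 = (1.00)(0.70) − (0.00)(0.00) = 0.7000
  C_12 = −[(-0.25)(0.70) − (0.00)(-0.15)] = 0.1750
  C_13 = (-0.25)(0.00) − (1.00)(-0.15) = 0.1500
  C_21 = −[(-0.45)(0.70) − (-0.40)(0.00)] = 0.3150
  C_22 = (0.85)(0.70) − (-0.40)(-0.15) = 0.5350
  C_23 = −[(0.85)(0.00) − (-0.45)(-0.15)] = 0.0675
  C_31 = (-0.45)(0.00) − (-0.40)(1.00) = 0.4000
  C_32 = −[(0.85)(0.00) − (-0.40)(-0.25)] = 0.1000
  C_33 = (0.85)(1.00) − (-0.45)(-0.25) = 0.7375
det(I−A) = Σ_j (I−A)_1j·C_1j = (0.85)(0.7000) + (-0.45)(0.1750) + (-0.40)(0.1500) = 0.45625
adj(I−A) = Cᵀ =
  [ 0.7000   0.3150   0.4000]
  [ 0.1750   0.5350   0.1000]
  [ 0.1500   0.0675   0.7375]
(I − A)⁻¹ = adj(I−A) / det(I−A) ≈
  [   1.5342     0.6904     0.8767]
  [   0.3836     1.1726     0.2192]
  [   0.3288     0.1479     1.6164]
First solve x = (I − A)⁻¹ d = adj(I−A)·d / det(I−A); in particular x_3 = (0.1500·115 + 0.0675·145 + 0.7375·145) / 0.45625 = 133.975 / 0.45625 ≈ 293.644.
Intermediate flow from 1 to 3: z_13 = a_13 · x_3 = 0.40 × 133.975 / 0.45625 = 53.59 / 0.45625 ≈ 117.5.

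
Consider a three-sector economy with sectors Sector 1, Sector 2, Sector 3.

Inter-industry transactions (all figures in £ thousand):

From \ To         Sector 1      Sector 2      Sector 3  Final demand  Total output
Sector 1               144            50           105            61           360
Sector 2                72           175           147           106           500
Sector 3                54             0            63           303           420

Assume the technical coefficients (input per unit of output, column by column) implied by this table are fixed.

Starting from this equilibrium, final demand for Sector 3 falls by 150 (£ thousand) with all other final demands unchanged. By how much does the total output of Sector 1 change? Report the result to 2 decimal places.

Technical coefficients a_ij = z_ij / X_j:
  a_11 = 144/360 = 0.40, a_21 = 72/360 = 0.20, a_31 = 54/360 = 0.15
  a_12 = 50/500 = 0.10, a_22 = 175/500 = 0.35, a_32 = 0/500 = 0.00
  a_13 = 105/420 = 0.25, a_23 = 147/420 = 0.35, a_33 = 63/420 = 0.15
I − A =
  [   0.60    -0.10    -0.25]
  [  -0.20     0.65    -0.35]
  [  -0.15     0.00     0.85]
Cofactors of I−A, C_ij = (−1)^(i+j)·(minor ij) (rows/columns in the sector order above):
  C_11 = (0.65)(0.85) − (-0.35)(0.00) = 0.5525
  C_12 = −[(-0.20)(0.85) − (-0.35)(-0.15)] = 0.2225
  C_13 = (-0.20)(0.00) − (0.65)(-0.15) = 0.0975
  C_21 = −[(-0.10)(0.85) − (-0.25)(0.00)] = 0.0850
  C_22 = (0.60)(0.85) − (-0.25)(-0.15) = 0.4725
  C_23 = −[(0.60)(0.00) − (-0.10)(-0.15)] = 0.0150
  C_31 = (-0.10)(-0.35) − (-0.25)(0.65) = 0.1975
  C_32 = −[(0.60)(-0.35) − (-0.25)(-0.20)] = 0.2600
  C_33 = (0.60)(0.65) − (-0.10)(-0.20) = 0.3700
det(I−A) = Σ_j (I−A)_1j·C_1j = (0.60)(0.5525) + (-0.10)(0.2225) + (-0.25)(0.0975) = 0.284875
adj(I−A) = Cᵀ =
  [ 0.5525   0.0850   0.1975]
  [ 0.2225   0.4725   0.2600]
  [ 0.0975   0.0150   0.3700]
(I − A)⁻¹ = adj(I−A) / det(I−A) ≈
  [   1.9394     0.2984     0.6933]
  [   0.7810     1.6586     0.9127]
  [   0.3423     0.0527     1.2988]
Δx = (I − A)⁻¹ Δd with Δd having -150 in the Sector 3 component and 0 elsewhere.
So Δx_1 = L_13 · (-150), where L_13 = adj(I−A)_13 / det(I−A) = 0.1975 / 0.284875.
Δx_1 = 0.1975 × (-150) / 0.284875 = -29.625 / 0.284875 ≈ -103.99.

Δx_1 = -103.99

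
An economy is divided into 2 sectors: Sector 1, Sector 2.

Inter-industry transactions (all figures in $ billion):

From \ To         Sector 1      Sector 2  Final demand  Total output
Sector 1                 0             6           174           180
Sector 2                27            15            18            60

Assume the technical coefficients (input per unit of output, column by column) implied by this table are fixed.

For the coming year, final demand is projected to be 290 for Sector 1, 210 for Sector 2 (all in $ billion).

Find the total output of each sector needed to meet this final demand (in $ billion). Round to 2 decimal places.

x_1 = 324.49, x_2 = 344.90

Technical coefficients a_ij = z_ij / X_j:
  a_11 = 0/180 = 0.00, a_21 = 27/180 = 0.15
  a_12 = 6/60 = 0.10, a_22 = 15/60 = 0.25
I − A =
  [   1.00    -0.10]
  [  -0.15     0.75]
det(I−A) = (1.00)(0.75) − (-0.10)(-0.15) = 0.7350
adj(I−A) = [[0.75, 0.10], [0.15, 1.00]]
(I − A)⁻¹ = adj(I−A) / det(I−A) ≈
  [   1.0204     0.1361]
  [   0.2041     1.3605]
x = (I − A)⁻¹ d = adj(I−A)·d / det(I−A), with det(I−A) = 0.7350:
  x_1 = (0.75·290 + 0.10·210) / 0.7350 = 238.50 / 0.7350 ≈ 324.49
  x_2 = (0.15·290 + 1.00·210) / 0.7350 = 253.50 / 0.7350 ≈ 344.90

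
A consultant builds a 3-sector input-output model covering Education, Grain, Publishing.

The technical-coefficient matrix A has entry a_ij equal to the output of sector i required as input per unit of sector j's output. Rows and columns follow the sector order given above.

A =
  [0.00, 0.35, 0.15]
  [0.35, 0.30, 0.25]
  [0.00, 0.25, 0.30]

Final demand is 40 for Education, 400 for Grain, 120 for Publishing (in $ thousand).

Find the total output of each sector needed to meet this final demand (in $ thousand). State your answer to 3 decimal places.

x_1 = 466.185, x_2 = 992.316, x_3 = 525.827

I − A =
  [   1.00    -0.35    -0.15]
  [  -0.35     0.70    -0.25]
  [   0.00    -0.25     0.70]
Cofactors of I−A, C_ij = (−1)^(i+j)·(minor ij) (rows/columns in the sector order above):
  C_11 = (0.70)(0.70) − (-0.25)(-0.25) = 0.4275
  C_12 = −[(-0.35)(0.70) − (-0.25)(0.00)] = 0.2450
  C_13 = (-0.35)(-0.25) − (0.70)(0.00) = 0.0875
  C_21 = −[(-0.35)(0.70) − (-0.15)(-0.25)] = 0.2825
  C_22 = (1.00)(0.70) − (-0.15)(0.00) = 0.7000
  C_23 = −[(1.00)(-0.25) − (-0.35)(0.00)] = 0.2500
  C_31 = (-0.35)(-0.25) − (-0.15)(0.70) = 0.1925
  C_32 = −[(1.00)(-0.25) − (-0.15)(-0.35)] = 0.3025
  C_33 = (1.00)(0.70) − (-0.35)(-0.35) = 0.5775
det(I−A) = Σ_j (I−A)_1j·C_1j = (1.00)(0.4275) + (-0.35)(0.2450) + (-0.15)(0.0875) = 0.328625
adj(I−A) = Cᵀ =
  [ 0.4275   0.2825   0.1925]
  [ 0.2450   0.7000   0.3025]
  [ 0.0875   0.2500   0.5775]
(I − A)⁻¹ = adj(I−A) / det(I−A) ≈
  [   1.3009     0.8596     0.5858]
  [   0.7455     2.1301     0.9205]
  [   0.2663     0.7607     1.7573]
x = (I − A)⁻¹ d = adj(I−A)·d / det(I−A), with det(I−A) = 0.328625:
  x_1 = (0.4275·40 + 0.2825·400 + 0.1925·120) / 0.328625 = 153.20 / 0.328625 ≈ 466.185
  x_2 = (0.2450·40 + 0.7000·400 + 0.3025·120) / 0.328625 = 326.10 / 0.328625 ≈ 992.316
  x_3 = (0.0875·40 + 0.2500·400 + 0.5775·120) / 0.328625 = 172.80 / 0.328625 ≈ 525.827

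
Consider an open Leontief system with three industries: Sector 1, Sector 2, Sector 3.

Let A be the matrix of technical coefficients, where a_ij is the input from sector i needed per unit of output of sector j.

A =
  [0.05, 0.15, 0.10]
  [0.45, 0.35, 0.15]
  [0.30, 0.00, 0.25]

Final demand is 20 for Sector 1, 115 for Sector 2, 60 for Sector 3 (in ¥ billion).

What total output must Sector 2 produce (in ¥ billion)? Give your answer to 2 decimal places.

x_2 = 252.14

I − A =
  [   0.95    -0.15    -0.10]
  [  -0.45     0.65    -0.15]
  [  -0.30     0.00     0.75]
Cofactors of I−A, C_ij = (−1)^(i+j)·(minor ij) (rows/columns in the sector order above):
  C_11 = (0.65)(0.75) − (-0.15)(0.00) = 0.4875
  C_12 = −[(-0.45)(0.75) − (-0.15)(-0.30)] = 0.3825
  C_13 = (-0.45)(0.00) − (0.65)(-0.30) = 0.1950
  C_21 = −[(-0.15)(0.75) − (-0.10)(0.00)] = 0.1125
  C_22 = (0.95)(0.75) − (-0.10)(-0.30) = 0.6825
  C_23 = −[(0.95)(0.00) − (-0.15)(-0.30)] = 0.0450
  C_31 = (-0.15)(-0.15) − (-0.10)(0.65) = 0.0875
  C_32 = −[(0.95)(-0.15) − (-0.10)(-0.45)] = 0.1875
  C_33 = (0.95)(0.65) − (-0.15)(-0.45) = 0.5500
det(I−A) = Σ_j (I−A)_1j·C_1j = (0.95)(0.4875) + (-0.15)(0.3825) + (-0.10)(0.1950) = 0.38625
adj(I−A) = Cᵀ =
  [ 0.4875   0.1125   0.0875]
  [ 0.3825   0.6825   0.1875]
  [ 0.1950   0.0450   0.5500]
(I − A)⁻¹ = adj(I−A) / det(I−A) ≈
  [   1.2621     0.2913     0.2265]
  [   0.9903     1.7670     0.4854]
  [   0.5049     0.1165     1.4239]
x = (I − A)⁻¹ d = adj(I−A)·d / det(I−A), with det(I−A) = 0.38625:
  x_1 = (0.4875·20 + 0.1125·115 + 0.0875·60) / 0.38625 = 27.9375 / 0.38625 ≈ 72.33
  x_2 = (0.3825·20 + 0.6825·115 + 0.1875·60) / 0.38625 = 97.3875 / 0.38625 ≈ 252.14
  x_3 = (0.1950·20 + 0.0450·115 + 0.5500·60) / 0.38625 = 42.075 / 0.38625 ≈ 108.93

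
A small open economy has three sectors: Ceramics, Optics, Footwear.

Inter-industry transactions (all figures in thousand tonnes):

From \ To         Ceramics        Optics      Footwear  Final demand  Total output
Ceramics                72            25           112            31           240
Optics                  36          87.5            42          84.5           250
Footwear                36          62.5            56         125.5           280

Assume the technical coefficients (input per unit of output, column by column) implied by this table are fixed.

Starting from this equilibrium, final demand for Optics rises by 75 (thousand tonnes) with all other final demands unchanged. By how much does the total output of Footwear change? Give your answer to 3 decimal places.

Δx_F = 52.876

Technical coefficients a_ij = z_ij / X_j:
  a_CC = 72/240 = 0.30, a_OC = 36/240 = 0.15, a_FC = 36/240 = 0.15
  a_CO = 25/250 = 0.10, a_OO = 87.5/250 = 0.35, a_FO = 62.5/250 = 0.25
  a_CF = 112/280 = 0.40, a_OF = 42/280 = 0.15, a_FF = 56/280 = 0.20
I − A =
  [   0.70    -0.10    -0.40]
  [  -0.15     0.65    -0.15]
  [  -0.15    -0.25     0.80]
Cofactors of I−A, C_ij = (−1)^(i+j)·(minor ij) (rows/columns in the sector order above):
  C_11 = (0.65)(0.80) − (-0.15)(-0.25) = 0.4825
  C_12 = −[(-0.15)(0.80) − (-0.15)(-0.15)] = 0.1425
  C_13 = (-0.15)(-0.25) − (0.65)(-0.15) = 0.1350
  C_21 = −[(-0.10)(0.80) − (-0.40)(-0.25)] = 0.1800
  C_22 = (0.70)(0.80) − (-0.40)(-0.15) = 0.5000
  C_23 = −[(0.70)(-0.25) − (-0.10)(-0.15)] = 0.1900
  C_31 = (-0.10)(-0.15) − (-0.40)(0.65) = 0.2750
  C_32 = −[(0.70)(-0.15) − (-0.40)(-0.15)] = 0.1650
  C_33 = (0.70)(0.65) − (-0.10)(-0.15) = 0.4400
det(I−A) = Σ_j (I−A)_1j·C_1j = (0.70)(0.4825) + (-0.10)(0.1425) + (-0.40)(0.1350) = 0.2695
adj(I−A) = Cᵀ =
  [ 0.4825   0.1800   0.2750]
  [ 0.1425   0.5000   0.1650]
  [ 0.1350   0.1900   0.4400]
(I − A)⁻¹ = adj(I−A) / det(I−A) ≈
  [   1.7904     0.6679     1.0204]
  [   0.5288     1.8553     0.6122]
  [   0.5009     0.7050     1.6327]
Δx = (I − A)⁻¹ Δd with Δd having +75 in the Optics component and 0 elsewhere.
So Δx_F = L_FO · (+75), where L_FO = adj(I−A)_FO / det(I−A) = 0.1900 / 0.2695.
Δx_F = 0.1900 × (+75) / 0.2695 = 14.25 / 0.2695 ≈ 52.876.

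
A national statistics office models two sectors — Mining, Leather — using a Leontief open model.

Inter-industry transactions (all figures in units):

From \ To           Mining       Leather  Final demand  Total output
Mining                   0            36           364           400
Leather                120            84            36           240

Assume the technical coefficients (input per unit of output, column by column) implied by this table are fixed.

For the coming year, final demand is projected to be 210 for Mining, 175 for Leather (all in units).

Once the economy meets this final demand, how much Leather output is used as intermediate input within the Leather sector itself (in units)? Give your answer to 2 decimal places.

Technical coefficients a_ij = z_ij / X_j:
  a_11 = 0/400 = 0.00, a_21 = 120/400 = 0.30
  a_12 = 36/240 = 0.15, a_22 = 84/240 = 0.35
I − A =
  [   1.00    -0.15]
  [  -0.30     0.65]
det(I−A) = (1.00)(0.65) − (-0.15)(-0.30) = 0.6050
adj(I−A) = [[0.65, 0.15], [0.30, 1.00]]
(I − A)⁻¹ = adj(I−A) / det(I−A) ≈
  [   1.0744     0.2479]
  [   0.4959     1.6529]
First solve x = (I − A)⁻¹ d = adj(I−A)·d / det(I−A); in particular x_2 = (0.30·210 + 1.00·175) / 0.6050 = 238.00 / 0.6050 ≈ 393.3884.
Intermediate flow from 2 to 2: z_22 = a_22 · x_2 = 0.35 × 238.00 / 0.6050 = 83.30 / 0.6050 ≈ 137.69.

z_22 = 137.69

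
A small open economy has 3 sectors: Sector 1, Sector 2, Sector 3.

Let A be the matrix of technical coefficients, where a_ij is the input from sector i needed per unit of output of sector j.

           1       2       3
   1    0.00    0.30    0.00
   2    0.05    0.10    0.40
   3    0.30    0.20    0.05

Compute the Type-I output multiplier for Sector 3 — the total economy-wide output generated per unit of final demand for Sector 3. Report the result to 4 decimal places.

m_3 = 1.9386

I − A =
  [   1.00    -0.30     0.00]
  [  -0.05     0.90    -0.40]
  [  -0.30    -0.20     0.95]
Cofactors of I−A, C_ij = (−1)^(i+j)·(minor ij) (rows/columns in the sector order above):
  C_11 = (0.90)(0.95) − (-0.40)(-0.20) = 0.7750
  C_12 = −[(-0.05)(0.95) − (-0.40)(-0.30)] = 0.1675
  C_13 = (-0.05)(-0.20) − (0.90)(-0.30) = 0.2800
  C_21 = −[(-0.30)(0.95) − (0.00)(-0.20)] = 0.2850
  C_22 = (1.00)(0.95) − (0.00)(-0.30) = 0.9500
  C_23 = −[(1.00)(-0.20) − (-0.30)(-0.30)] = 0.2900
  C_31 = (-0.30)(-0.40) − (0.00)(0.90) = 0.1200
  C_32 = −[(1.00)(-0.40) − (0.00)(-0.05)] = 0.4000
  C_33 = (1.00)(0.90) − (-0.30)(-0.05) = 0.8850
det(I−A) = Σ_j (I−A)_1j·C_1j = (1.00)(0.7750) + (-0.30)(0.1675) + (0.00)(0.2800) = 0.72475
adj(I−A) = Cᵀ =
  [ 0.7750   0.2850   0.1200]
  [ 0.1675   0.9500   0.4000]
  [ 0.2800   0.2900   0.8850]
(I − A)⁻¹ = adj(I−A) / det(I−A) ≈
  [   1.06933     0.39324     0.16557]
  [   0.23111     1.31080     0.55191]
  [   0.38634     0.40014     1.22111]
The output multiplier for sector j is the column-j sum of the Leontief inverse (I − A)⁻¹ = adj(I−A) / det(I−A).
Column 3 of adj(I−A): (0.1200, 0.4000, 0.8850); det(I−A) = 0.72475.
m_3 = (0.1200 + 0.4000 + 0.8850) / 0.72475 = 1.405 / 0.72475 ≈ 1.9386.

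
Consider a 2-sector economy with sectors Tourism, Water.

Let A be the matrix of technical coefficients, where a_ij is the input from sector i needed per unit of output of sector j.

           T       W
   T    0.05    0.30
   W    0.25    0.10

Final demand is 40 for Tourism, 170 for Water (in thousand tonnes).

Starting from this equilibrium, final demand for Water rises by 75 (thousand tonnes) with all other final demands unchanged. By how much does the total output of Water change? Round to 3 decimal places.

Δx_W = 91.346

I − A =
  [   0.95    -0.30]
  [  -0.25     0.90]
det(I−A) = (0.95)(0.90) − (-0.30)(-0.25) = 0.7800
adj(I−A) = [[0.90, 0.30], [0.25, 0.95]]
(I − A)⁻¹ = adj(I−A) / det(I−A) ≈
  [   1.1538     0.3846]
  [   0.3205     1.2179]
Δx = (I − A)⁻¹ Δd with Δd having +75 in the Water component and 0 elsewhere.
So Δx_W = L_WW · (+75), where L_WW = adj(I−A)_WW / det(I−A) = 0.95 / 0.7800.
Δx_W = 0.95 × (+75) / 0.7800 = 71.25 / 0.7800 ≈ 91.346.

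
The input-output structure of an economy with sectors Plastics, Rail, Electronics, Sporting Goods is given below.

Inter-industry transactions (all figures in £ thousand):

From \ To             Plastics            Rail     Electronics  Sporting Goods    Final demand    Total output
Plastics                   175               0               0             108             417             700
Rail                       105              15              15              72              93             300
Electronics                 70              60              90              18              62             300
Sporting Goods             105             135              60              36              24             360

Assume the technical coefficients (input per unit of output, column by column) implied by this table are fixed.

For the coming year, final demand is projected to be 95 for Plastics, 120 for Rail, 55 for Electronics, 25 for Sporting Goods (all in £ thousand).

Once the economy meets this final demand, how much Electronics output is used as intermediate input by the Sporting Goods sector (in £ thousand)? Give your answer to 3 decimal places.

Technical coefficients a_ij = z_ij / X_j:
  a_PP = 175/700 = 0.25, a_RP = 105/700 = 0.15, a_EP = 70/700 = 0.10, a_SP = 105/700 = 0.15
  a_PR = 0/300 = 0.00, a_RR = 15/300 = 0.05, a_ER = 60/300 = 0.20, a_SR = 135/300 = 0.45
  a_PE = 0/300 = 0.00, a_RE = 15/300 = 0.05, a_EE = 90/300 = 0.30, a_SE = 60/300 = 0.20
  a_PS = 108/360 = 0.30, a_RS = 72/360 = 0.20, a_ES = 18/360 = 0.05, a_SS = 36/360 = 0.10
I − A =
  [   0.75     0.00     0.00    -0.30]
  [  -0.15     0.95    -0.05    -0.20]
  [  -0.10    -0.20     0.70    -0.05]
  [  -0.15    -0.45    -0.20     0.90]
Compute the cofactors C_ij = (−1)^(i+j)·(3×3 minor ij) of I−A; the adjugate is their transpose:
adj(I−A) = Cᵀ =
  [ 0.507875   0.106500   0.063750   0.196500]
  [ 0.122875   0.427500   0.070500   0.139875]
  [ 0.120000   0.156375   0.510750   0.103125]
  [ 0.172750   0.266250   0.159375   0.491250]
det(I−A) = Σ_j (I−A)_1j·C_1j = (0.75)(0.507875) + (0.00)(0.122875) + (0.00)(0.120000) + (-0.30)(0.172750) = 0.32908125
(I − A)⁻¹ = adj(I−A) / det(I−A) ≈
  [   1.5433     0.3236     0.1937     0.5971]
  [   0.3734     1.2991     0.2142     0.4250]
  [   0.3647     0.4752     1.5520     0.3134]
  [   0.5249     0.8091     0.4843     1.4928]
First solve x = (I − A)⁻¹ d = adj(I−A)·d / det(I−A); in particular x_S = (0.172750·95 + 0.266250·120 + 0.159375·55 + 0.491250·25) / 0.32908125 = 69.408125 / 0.32908125 ≈ 210.91486.
Intermediate flow from E to S: z_ES = a_ES · x_S = 0.05 × 69.408125 / 0.32908125 = 3.47040625 / 0.32908125 ≈ 10.546.

z_ES = 10.546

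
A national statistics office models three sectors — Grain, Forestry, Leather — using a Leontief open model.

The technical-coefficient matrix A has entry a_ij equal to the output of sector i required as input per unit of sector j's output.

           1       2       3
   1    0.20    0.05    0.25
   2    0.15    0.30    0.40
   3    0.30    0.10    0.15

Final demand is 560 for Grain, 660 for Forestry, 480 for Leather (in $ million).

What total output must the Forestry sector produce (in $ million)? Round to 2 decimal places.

x_2 = 1890.11

I − A =
  [   0.80    -0.05    -0.25]
  [  -0.15     0.70    -0.40]
  [  -0.30    -0.10     0.85]
Cofactors of I−A, C_ij = (−1)^(i+j)·(minor ij) (rows/columns in the sector order above):
  C_11 = (0.70)(0.85) − (-0.40)(-0.10) = 0.5550
  C_12 = −[(-0.15)(0.85) − (-0.40)(-0.30)] = 0.2475
  C_13 = (-0.15)(-0.10) − (0.70)(-0.30) = 0.2250
  C_21 = −[(-0.05)(0.85) − (-0.25)(-0.10)] = 0.0675
  C_22 = (0.80)(0.85) − (-0.25)(-0.30) = 0.6050
  C_23 = −[(0.80)(-0.10) − (-0.05)(-0.30)] = 0.0950
  C_31 = (-0.05)(-0.40) − (-0.25)(0.70) = 0.1950
  C_32 = −[(0.80)(-0.40) − (-0.25)(-0.15)] = 0.3575
  C_33 = (0.80)(0.70) − (-0.05)(-0.15) = 0.5525
det(I−A) = Σ_j (I−A)_1j·C_1j = (0.80)(0.5550) + (-0.05)(0.2475) + (-0.25)(0.2250) = 0.375375
adj(I−A) = Cᵀ =
  [ 0.5550   0.0675   0.1950]
  [ 0.2475   0.6050   0.3575]
  [ 0.2250   0.0950   0.5525]
(I − A)⁻¹ = adj(I−A) / det(I−A) ≈
  [   1.4785     0.1798     0.5195]
  [   0.6593     1.6117     0.9524]
  [   0.5994     0.2531     1.4719]
x = (I − A)⁻¹ d = adj(I−A)·d / det(I−A), with det(I−A) = 0.375375:
  x_1 = (0.5550·560 + 0.0675·660 + 0.1950·480) / 0.375375 = 448.95 / 0.375375 ≈ 1196.00
  x_2 = (0.2475·560 + 0.6050·660 + 0.3575·480) / 0.375375 = 709.50 / 0.375375 ≈ 1890.11
  x_3 = (0.2250·560 + 0.0950·660 + 0.5525·480) / 0.375375 = 453.90 / 0.375375 ≈ 1209.19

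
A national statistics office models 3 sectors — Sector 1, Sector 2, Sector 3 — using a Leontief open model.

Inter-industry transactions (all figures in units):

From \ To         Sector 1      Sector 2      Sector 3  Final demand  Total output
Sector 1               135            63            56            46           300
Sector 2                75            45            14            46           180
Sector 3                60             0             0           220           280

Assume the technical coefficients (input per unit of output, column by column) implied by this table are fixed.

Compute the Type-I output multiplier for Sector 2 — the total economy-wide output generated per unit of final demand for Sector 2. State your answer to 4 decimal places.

Technical coefficients a_ij = z_ij / X_j:
  a_11 = 135/300 = 0.45, a_21 = 75/300 = 0.25, a_31 = 60/300 = 0.20
  a_12 = 63/180 = 0.35, a_22 = 45/180 = 0.25, a_32 = 0/180 = 0.00
  a_13 = 56/280 = 0.20, a_23 = 14/280 = 0.05, a_33 = 0/280 = 0.00
I − A =
  [   0.55    -0.35    -0.20]
  [  -0.25     0.75    -0.05]
  [  -0.20     0.00     1.00]
Cofactors of I−A, C_ij = (−1)^(i+j)·(minor ij) (rows/columns in the sector order above):
  C_11 = (0.75)(1.00) − (-0.05)(0.00) = 0.7500
  C_12 = −[(-0.25)(1.00) − (-0.05)(-0.20)] = 0.2600
  C_13 = (-0.25)(0.00) − (0.75)(-0.20) = 0.1500
  C_21 = −[(-0.35)(1.00) − (-0.20)(0.00)] = 0.3500
  C_22 = (0.55)(1.00) − (-0.20)(-0.20) = 0.5100
  C_23 = −[(0.55)(0.00) − (-0.35)(-0.20)] = 0.0700
  C_31 = (-0.35)(-0.05) − (-0.20)(0.75) = 0.1675
  C_32 = −[(0.55)(-0.05) − (-0.20)(-0.25)] = 0.0775
  C_33 = (0.55)(0.75) − (-0.35)(-0.25) = 0.3250
det(I−A) = Σ_j (I−A)_1j·C_1j = (0.55)(0.7500) + (-0.35)(0.2600) + (-0.20)(0.1500) = 0.2915
adj(I−A) = Cᵀ =
  [ 0.7500   0.3500   0.1675]
  [ 0.2600   0.5100   0.0775]
  [ 0.1500   0.0700   0.3250]
(I − A)⁻¹ = adj(I−A) / det(I−A) ≈
  [   2.57290     1.20069     0.57461]
  [   0.89194     1.74957     0.26587]
  [   0.51458     0.24014     1.11492]
The output multiplier for sector j is the column-j sum of the Leontief inverse (I − A)⁻¹ = adj(I−A) / det(I−A).
Column 2 of adj(I−A): (0.3500, 0.5100, 0.0700); det(I−A) = 0.2915.
m_2 = (0.3500 + 0.5100 + 0.0700) / 0.2915 = 0.93 / 0.2915 ≈ 3.1904.

m_2 = 3.1904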